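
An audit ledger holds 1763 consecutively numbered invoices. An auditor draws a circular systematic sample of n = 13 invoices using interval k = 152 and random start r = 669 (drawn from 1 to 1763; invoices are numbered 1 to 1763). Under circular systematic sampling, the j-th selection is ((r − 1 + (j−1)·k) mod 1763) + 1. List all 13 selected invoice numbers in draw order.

Selection 1: 669
Selection 2: 669 + 152 = 821
Selection 3: 821 + 152 = 973
Selection 4: 973 + 152 = 1125
Selection 5: 1125 + 152 = 1277
Selection 6: 1277 + 152 = 1429
Selection 7: 1429 + 152 = 1581
Selection 8: 1581 + 152 = 1733
Selection 9: 1733 + 152 = 1885 → 1885 − 1763 = 122
Selection 10: 122 + 152 = 274
Selection 11: 274 + 152 = 426
Selection 12: 426 + 152 = 578
Selection 13: 578 + 152 = 730

669, 821, 973, 1125, 1277, 1429, 1581, 1733, 122, 274, 426, 578, 730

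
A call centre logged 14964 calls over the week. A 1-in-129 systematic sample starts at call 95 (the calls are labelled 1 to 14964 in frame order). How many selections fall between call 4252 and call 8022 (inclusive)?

29

k = 129
First selection ≥ 4252: 95 + ⌈(4252−95)/129⌉·129 = 95 + 33×129 = 4352
Last selection ≤ 8022: 95 + ⌊(8022−95)/129⌋·129 = 95 + 61×129 = 7964
Count = 61 − 33 + 1 = 29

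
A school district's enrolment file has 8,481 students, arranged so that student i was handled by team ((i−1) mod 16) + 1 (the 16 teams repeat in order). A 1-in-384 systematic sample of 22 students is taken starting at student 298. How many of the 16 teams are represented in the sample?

1

Consecutive selections differ by k = 384, so their team numbers differ by 384 mod 16 = 0.
gcd(384, 16) = 16, so the sample visits 16/16 = 1 distinct residues mod 16.
Start 298 is team 10; the teams hit are 10.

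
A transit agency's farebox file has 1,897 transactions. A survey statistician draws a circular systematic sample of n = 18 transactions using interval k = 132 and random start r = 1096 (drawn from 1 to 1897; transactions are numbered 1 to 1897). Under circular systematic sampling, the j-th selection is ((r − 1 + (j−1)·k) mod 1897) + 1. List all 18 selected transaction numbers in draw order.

1096, 1228, 1360, 1492, 1624, 1756, 1888, 123, 255, 387, 519, 651, 783, 915, 1047, 1179, 1311, 1443

Selection 1: 1096
Selection 2: 1096 + 132 = 1228
Selection 3: 1228 + 132 = 1360
Selection 4: 1360 + 132 = 1492
Selection 5: 1492 + 132 = 1624
Selection 6: 1624 + 132 = 1756
Selection 7: 1756 + 132 = 1888
Selection 8: 1888 + 132 = 2020 → 2020 − 1897 = 123
Selection 9: 123 + 132 = 255
Selection 10: 255 + 132 = 387
Selection 11: 387 + 132 = 519
Selection 12: 519 + 132 = 651
Selection 13: 651 + 132 = 783
Selection 14: 783 + 132 = 915
Selection 15: 915 + 132 = 1047
Selection 16: 1047 + 132 = 1179
Selection 17: 1179 + 132 = 1311
Selection 18: 1311 + 132 = 1443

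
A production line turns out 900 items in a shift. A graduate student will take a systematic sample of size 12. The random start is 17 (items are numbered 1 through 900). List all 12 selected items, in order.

k = N/n = 900/12 = 75
item 1: 17
item 2: 17 + 75 = 92
item 3: 92 + 75 = 167
item 4: 167 + 75 = 242
item 5: 242 + 75 = 317
item 6: 317 + 75 = 392
item 7: 392 + 75 = 467
item 8: 467 + 75 = 542
item 9: 542 + 75 = 617
item 10: 617 + 75 = 692
item 11: 692 + 75 = 767
item 12: 767 + 75 = 842

17, 92, 167, 242, 317, 392, 467, 542, 617, 692, 767, 842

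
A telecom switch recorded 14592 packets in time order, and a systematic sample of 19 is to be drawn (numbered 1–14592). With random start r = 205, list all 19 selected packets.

k = N/n = 14592/19 = 768
packet 1: 205
packet 2: 205 + 768 = 973
packet 3: 973 + 768 = 1741
packet 4: 1741 + 768 = 2509
packet 5: 2509 + 768 = 3277
packet 6: 3277 + 768 = 4045
packet 7: 4045 + 768 = 4813
packet 8: 4813 + 768 = 5581
packet 9: 5581 + 768 = 6349
packet 10: 6349 + 768 = 7117
packet 11: 7117 + 768 = 7885
packet 12: 7885 + 768 = 8653
packet 13: 8653 + 768 = 9421
packet 14: 9421 + 768 = 10189
packet 15: 10189 + 768 = 10957
packet 16: 10957 + 768 = 11725
packet 17: 11725 + 768 = 12493
packet 18: 12493 + 768 = 13261
packet 19: 13261 + 768 = 14029

205, 973, 1741, 2509, 3277, 4045, 4813, 5581, 6349, 7117, 7885, 8653, 9421, 10189, 10957, 11725, 12493, 13261, 14029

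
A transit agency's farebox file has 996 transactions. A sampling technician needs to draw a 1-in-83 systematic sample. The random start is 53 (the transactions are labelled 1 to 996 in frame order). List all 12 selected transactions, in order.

transaction 1: 53
transaction 2: 53 + 83 = 136
transaction 3: 136 + 83 = 219
transaction 4: 219 + 83 = 302
transaction 5: 302 + 83 = 385
transaction 6: 385 + 83 = 468
transaction 7: 468 + 83 = 551
transaction 8: 551 + 83 = 634
transaction 9: 634 + 83 = 717
transaction 10: 717 + 83 = 800
transaction 11: 800 + 83 = 883
transaction 12: 883 + 83 = 966

53, 136, 219, 302, 385, 468, 551, 634, 717, 800, 883, 966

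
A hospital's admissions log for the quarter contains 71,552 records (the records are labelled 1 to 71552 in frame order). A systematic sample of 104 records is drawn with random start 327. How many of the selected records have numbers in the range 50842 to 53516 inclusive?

k = 71552/104 = 688
First selection ≥ 50842: 327 + ⌈(50842−327)/688⌉·688 = 327 + 74×688 = 51239
Last selection ≤ 53516: 327 + ⌊(53516−327)/688⌋·688 = 327 + 77×688 = 53303
Count = 77 − 74 + 1 = 4

4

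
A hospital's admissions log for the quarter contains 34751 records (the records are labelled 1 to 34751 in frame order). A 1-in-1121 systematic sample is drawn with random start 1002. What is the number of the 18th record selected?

20059

k = 1121
18th selection = r + (18−1)·k = 1002 + 17×1121 = 1002 + 19057 = 20059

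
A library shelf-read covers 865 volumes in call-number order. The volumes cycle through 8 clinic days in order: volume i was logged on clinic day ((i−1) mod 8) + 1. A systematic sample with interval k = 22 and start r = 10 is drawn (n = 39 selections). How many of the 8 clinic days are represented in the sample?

4

Consecutive selections differ by k = 22, so their clinic day numbers differ by 22 mod 8 = 6.
gcd(22, 8) = 2, so the sample visits 8/2 = 4 distinct residues mod 8.
Start 10 is clinic day 2; the clinic days hit are 2, 4, 6, 8.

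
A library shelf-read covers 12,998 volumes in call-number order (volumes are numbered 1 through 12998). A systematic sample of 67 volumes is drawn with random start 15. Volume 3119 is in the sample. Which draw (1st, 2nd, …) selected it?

17

k = 12998/67 = 194
position = (3119 − 15)/194 + 1 = 3104/194 + 1 = 16 + 1 = 17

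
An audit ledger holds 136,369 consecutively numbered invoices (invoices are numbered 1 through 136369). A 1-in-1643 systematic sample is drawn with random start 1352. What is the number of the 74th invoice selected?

k = 1643
74th selection = r + (74−1)·k = 1352 + 73×1643 = 1352 + 119939 = 121291

121291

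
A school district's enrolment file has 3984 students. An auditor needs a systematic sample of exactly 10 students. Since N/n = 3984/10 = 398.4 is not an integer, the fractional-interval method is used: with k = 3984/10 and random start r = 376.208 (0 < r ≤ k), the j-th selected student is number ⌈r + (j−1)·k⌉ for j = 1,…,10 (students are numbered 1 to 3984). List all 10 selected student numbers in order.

377, 775, 1174, 1572, 1970, 2369, 2767, 3166, 3564, 3962

j=1: r + 0k = 376.208 → ⌈·⌉ = 377
j=2: r + 1k = 774.608 → ⌈·⌉ = 775
j=3: r + 2k = 1173.008 → ⌈·⌉ = 1174
j=4: r + 3k = 1571.408 → ⌈·⌉ = 1572
j=5: r + 4k = 1969.808 → ⌈·⌉ = 1970
j=6: r + 5k = 2368.208 → ⌈·⌉ = 2369
j=7: r + 6k = 2766.608 → ⌈·⌉ = 2767
j=8: r + 7k = 3165.008 → ⌈·⌉ = 3166
j=9: r + 8k = 3563.408 → ⌈·⌉ = 3564
j=10: r + 9k = 3961.808 → ⌈·⌉ = 3962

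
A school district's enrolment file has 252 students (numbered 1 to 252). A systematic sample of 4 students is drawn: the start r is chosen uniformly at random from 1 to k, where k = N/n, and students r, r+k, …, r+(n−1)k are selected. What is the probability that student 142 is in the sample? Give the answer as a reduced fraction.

k = 252/4 = 63.
Student 142 is selected iff r ≡ 142 (mod 63); exactly one such r in {1,…,63}.
Inclusion probability = 1/63.

1/63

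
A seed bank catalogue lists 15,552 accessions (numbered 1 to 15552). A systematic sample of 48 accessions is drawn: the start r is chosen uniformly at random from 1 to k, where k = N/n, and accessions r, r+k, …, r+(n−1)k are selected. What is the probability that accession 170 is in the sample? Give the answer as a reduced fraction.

1/324

k = 15552/48 = 324.
Accession 170 is selected iff r ≡ 170 (mod 324); exactly one such r in {1,…,324}.
Inclusion probability = 1/324.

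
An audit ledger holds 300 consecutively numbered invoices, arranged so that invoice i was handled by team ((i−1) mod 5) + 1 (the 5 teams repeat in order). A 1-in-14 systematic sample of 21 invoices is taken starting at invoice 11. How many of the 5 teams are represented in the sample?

Consecutive selections differ by k = 14, so their team numbers differ by 14 mod 5 = 4.
gcd(14, 5) = 1, so the sample visits 5/1 = 5 distinct residues mod 5.
Start 11 is team 1; the teams hit are 1, 2, 3, 4, 5.

5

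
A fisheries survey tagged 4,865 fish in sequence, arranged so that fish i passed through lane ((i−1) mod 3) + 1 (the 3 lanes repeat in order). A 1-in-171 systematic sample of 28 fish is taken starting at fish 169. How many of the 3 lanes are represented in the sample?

Consecutive selections differ by k = 171, so their lane numbers differ by 171 mod 3 = 0.
gcd(171, 3) = 3, so the sample visits 3/3 = 1 distinct residues mod 3.
Start 169 is lane 1; the lanes hit are 1.

1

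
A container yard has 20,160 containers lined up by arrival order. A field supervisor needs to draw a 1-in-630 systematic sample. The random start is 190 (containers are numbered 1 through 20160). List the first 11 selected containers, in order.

container 1: 190
container 2: 190 + 630 = 820
container 3: 820 + 630 = 1450
container 4: 1450 + 630 = 2080
container 5: 2080 + 630 = 2710
container 6: 2710 + 630 = 3340
container 7: 3340 + 630 = 3970
container 8: 3970 + 630 = 4600
container 9: 4600 + 630 = 5230
container 10: 5230 + 630 = 5860
container 11: 5860 + 630 = 6490

190, 820, 1450, 2080, 2710, 3340, 3970, 4600, 5230, 5860, 6490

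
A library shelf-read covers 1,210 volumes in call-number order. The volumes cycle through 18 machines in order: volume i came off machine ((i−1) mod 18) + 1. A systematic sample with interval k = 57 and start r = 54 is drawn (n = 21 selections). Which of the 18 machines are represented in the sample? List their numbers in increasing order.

3, 6, 9, 12, 15, 18

Consecutive selections differ by k = 57, so their machine numbers differ by 57 mod 18 = 3.
gcd(57, 18) = 3, so the sample visits 18/3 = 6 distinct residues mod 18.
Start 54 is machine 18; the machines hit are 3, 6, 9, 12, 15, 18.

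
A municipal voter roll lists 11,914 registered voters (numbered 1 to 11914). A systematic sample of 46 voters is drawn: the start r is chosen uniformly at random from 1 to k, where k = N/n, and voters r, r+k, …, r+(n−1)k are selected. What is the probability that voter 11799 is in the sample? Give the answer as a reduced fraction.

1/259

k = 11914/46 = 259.
Voter 11799 is selected iff r ≡ 11799 (mod 259); exactly one such r in {1,…,259}.
Inclusion probability = 1/259.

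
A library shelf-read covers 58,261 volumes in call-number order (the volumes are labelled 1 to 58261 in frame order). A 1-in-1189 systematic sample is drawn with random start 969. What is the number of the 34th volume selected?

40206

k = 1189
34th selection = r + (34−1)·k = 969 + 33×1189 = 969 + 39237 = 40206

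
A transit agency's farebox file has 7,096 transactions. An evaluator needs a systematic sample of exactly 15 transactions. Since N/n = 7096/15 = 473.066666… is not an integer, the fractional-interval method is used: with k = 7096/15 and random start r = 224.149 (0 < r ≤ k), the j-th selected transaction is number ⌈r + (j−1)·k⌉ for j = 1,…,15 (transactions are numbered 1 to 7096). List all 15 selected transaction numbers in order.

225, 698, 1171, 1644, 2117, 2590, 3063, 3536, 4009, 4482, 4955, 5428, 5901, 6375, 6848

j=1: r + 0k = 224.149 → ⌈·⌉ = 225
j=2: r + 1k = 697.215666… → ⌈·⌉ = 698
j=3: r + 2k = 1170.282333… → ⌈·⌉ = 1171
j=4: r + 3k = 1643.349 → ⌈·⌉ = 1644
j=5: r + 4k = 2116.415666… → ⌈·⌉ = 2117
j=6: r + 5k = 2589.482333… → ⌈·⌉ = 2590
j=7: r + 6k = 3062.549 → ⌈·⌉ = 3063
j=8: r + 7k = 3535.615666… → ⌈·⌉ = 3536
j=9: r + 8k = 4008.682333… → ⌈·⌉ = 4009
j=10: r + 9k = 4481.749 → ⌈·⌉ = 4482
j=11: r + 10k = 4954.815666… → ⌈·⌉ = 4955
j=12: r + 11k = 5427.882333… → ⌈·⌉ = 5428
j=13: r + 12k = 5900.949 → ⌈·⌉ = 5901
j=14: r + 13k = 6374.015666… → ⌈·⌉ = 6375
j=15: r + 14k = 6847.082333… → ⌈·⌉ = 6848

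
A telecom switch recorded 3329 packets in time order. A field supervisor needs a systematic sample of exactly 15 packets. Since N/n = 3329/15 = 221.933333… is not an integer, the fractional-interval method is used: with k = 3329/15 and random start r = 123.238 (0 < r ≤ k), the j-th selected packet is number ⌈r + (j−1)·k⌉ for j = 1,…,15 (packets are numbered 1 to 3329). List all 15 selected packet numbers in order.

j=1: r + 0k = 123.238 → ⌈·⌉ = 124
j=2: r + 1k = 345.171333… → ⌈·⌉ = 346
j=3: r + 2k = 567.104666… → ⌈·⌉ = 568
j=4: r + 3k = 789.038 → ⌈·⌉ = 790
j=5: r + 4k = 1010.971333… → ⌈·⌉ = 1011
j=6: r + 5k = 1232.904666… → ⌈·⌉ = 1233
j=7: r + 6k = 1454.838 → ⌈·⌉ = 1455
j=8: r + 7k = 1676.771333… → ⌈·⌉ = 1677
j=9: r + 8k = 1898.704666… → ⌈·⌉ = 1899
j=10: r + 9k = 2120.638 → ⌈·⌉ = 2121
j=11: r + 10k = 2342.571333… → ⌈·⌉ = 2343
j=12: r + 11k = 2564.504666… → ⌈·⌉ = 2565
j=13: r + 12k = 2786.438 → ⌈·⌉ = 2787
j=14: r + 13k = 3008.371333… → ⌈·⌉ = 3009
j=15: r + 14k = 3230.304666… → ⌈·⌉ = 3231

124, 346, 568, 790, 1011, 1233, 1455, 1677, 1899, 2121, 2343, 2565, 2787, 3009, 3231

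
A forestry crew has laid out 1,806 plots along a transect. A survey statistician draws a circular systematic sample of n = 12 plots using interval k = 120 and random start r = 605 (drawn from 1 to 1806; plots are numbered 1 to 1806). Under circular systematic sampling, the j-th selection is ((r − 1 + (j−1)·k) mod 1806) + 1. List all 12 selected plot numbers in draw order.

605, 725, 845, 965, 1085, 1205, 1325, 1445, 1565, 1685, 1805, 119

Selection 1: 605
Selection 2: 605 + 120 = 725
Selection 3: 725 + 120 = 845
Selection 4: 845 + 120 = 965
Selection 5: 965 + 120 = 1085
Selection 6: 1085 + 120 = 1205
Selection 7: 1205 + 120 = 1325
Selection 8: 1325 + 120 = 1445
Selection 9: 1445 + 120 = 1565
Selection 10: 1565 + 120 = 1685
Selection 11: 1685 + 120 = 1805
Selection 12: 1805 + 120 = 1925 → 1925 − 1806 = 119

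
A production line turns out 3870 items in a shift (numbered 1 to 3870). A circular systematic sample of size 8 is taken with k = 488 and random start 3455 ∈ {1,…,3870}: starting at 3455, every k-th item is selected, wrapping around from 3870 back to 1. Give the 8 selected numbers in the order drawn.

3455, 73, 561, 1049, 1537, 2025, 2513, 3001

Selection 1: 3455
Selection 2: 3455 + 488 = 3943 → 3943 − 3870 = 73
Selection 3: 73 + 488 = 561
Selection 4: 561 + 488 = 1049
Selection 5: 1049 + 488 = 1537
Selection 6: 1537 + 488 = 2025
Selection 7: 2025 + 488 = 2513
Selection 8: 2513 + 488 = 3001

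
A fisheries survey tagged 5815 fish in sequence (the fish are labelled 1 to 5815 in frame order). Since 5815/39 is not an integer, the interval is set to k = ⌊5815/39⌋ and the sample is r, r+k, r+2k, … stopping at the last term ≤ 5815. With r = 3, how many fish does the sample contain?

k = ⌊5815/39⌋ = 149
Achieved size = ⌊(5815 − 3)/149⌋ + 1 = ⌊5812/149⌋ + 1 = 39 + 1 = 40
(last selection: 3 + 39×149 = 5814 ≤ 5815; next would be 5963 > 5815)

40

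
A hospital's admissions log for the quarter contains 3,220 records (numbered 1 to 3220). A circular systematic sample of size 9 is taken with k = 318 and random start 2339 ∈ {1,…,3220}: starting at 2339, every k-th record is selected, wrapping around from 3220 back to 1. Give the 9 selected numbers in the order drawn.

2339, 2657, 2975, 73, 391, 709, 1027, 1345, 1663

Selection 1: 2339
Selection 2: 2339 + 318 = 2657
Selection 3: 2657 + 318 = 2975
Selection 4: 2975 + 318 = 3293 → 3293 − 3220 = 73
Selection 5: 73 + 318 = 391
Selection 6: 391 + 318 = 709
Selection 7: 709 + 318 = 1027
Selection 8: 1027 + 318 = 1345
Selection 9: 1345 + 318 = 1663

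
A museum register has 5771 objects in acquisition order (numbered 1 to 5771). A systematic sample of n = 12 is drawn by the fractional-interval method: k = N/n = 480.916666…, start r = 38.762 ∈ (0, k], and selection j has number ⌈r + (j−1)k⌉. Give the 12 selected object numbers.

39, 520, 1001, 1482, 1963, 2444, 2925, 3406, 3887, 4368, 4848, 5329

j=1: r + 0k = 38.762 → ⌈·⌉ = 39
j=2: r + 1k = 519.678666… → ⌈·⌉ = 520
j=3: r + 2k = 1000.595333… → ⌈·⌉ = 1001
j=4: r + 3k = 1481.512 → ⌈·⌉ = 1482
j=5: r + 4k = 1962.428666… → ⌈·⌉ = 1963
j=6: r + 5k = 2443.345333… → ⌈·⌉ = 2444
j=7: r + 6k = 2924.262 → ⌈·⌉ = 2925
j=8: r + 7k = 3405.178666… → ⌈·⌉ = 3406
j=9: r + 8k = 3886.095333… → ⌈·⌉ = 3887
j=10: r + 9k = 4367.012 → ⌈·⌉ = 4368
j=11: r + 10k = 4847.928666… → ⌈·⌉ = 4848
j=12: r + 11k = 5328.845333… → ⌈·⌉ = 5329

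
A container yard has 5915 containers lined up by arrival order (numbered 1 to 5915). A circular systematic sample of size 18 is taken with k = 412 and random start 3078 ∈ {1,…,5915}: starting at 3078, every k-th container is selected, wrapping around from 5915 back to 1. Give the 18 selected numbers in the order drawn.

Selection 1: 3078
Selection 2: 3078 + 412 = 3490
Selection 3: 3490 + 412 = 3902
Selection 4: 3902 + 412 = 4314
Selection 5: 4314 + 412 = 4726
Selection 6: 4726 + 412 = 5138
Selection 7: 5138 + 412 = 5550
Selection 8: 5550 + 412 = 5962 → 5962 − 5915 = 47
Selection 9: 47 + 412 = 459
Selection 10: 459 + 412 = 871
Selection 11: 871 + 412 = 1283
Selection 12: 1283 + 412 = 1695
Selection 13: 1695 + 412 = 2107
Selection 14: 2107 + 412 = 2519
Selection 15: 2519 + 412 = 2931
Selection 16: 2931 + 412 = 3343
Selection 17: 3343 + 412 = 3755
Selection 18: 3755 + 412 = 4167

3078, 3490, 3902, 4314, 4726, 5138, 5550, 47, 459, 871, 1283, 1695, 2107, 2519, 2931, 3343, 3755, 4167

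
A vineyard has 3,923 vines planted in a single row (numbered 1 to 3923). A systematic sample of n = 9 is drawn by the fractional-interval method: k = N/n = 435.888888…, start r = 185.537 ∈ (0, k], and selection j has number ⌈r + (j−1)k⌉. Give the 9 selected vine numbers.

186, 622, 1058, 1494, 1930, 2365, 2801, 3237, 3673

j=1: r + 0k = 185.537 → ⌈·⌉ = 186
j=2: r + 1k = 621.425888… → ⌈·⌉ = 622
j=3: r + 2k = 1057.314777… → ⌈·⌉ = 1058
j=4: r + 3k = 1493.203666… → ⌈·⌉ = 1494
j=5: r + 4k = 1929.092555… → ⌈·⌉ = 1930
j=6: r + 5k = 2364.981444… → ⌈·⌉ = 2365
j=7: r + 6k = 2800.870333… → ⌈·⌉ = 2801
j=8: r + 7k = 3236.759222… → ⌈·⌉ = 3237
j=9: r + 8k = 3672.648111… → ⌈·⌉ = 3673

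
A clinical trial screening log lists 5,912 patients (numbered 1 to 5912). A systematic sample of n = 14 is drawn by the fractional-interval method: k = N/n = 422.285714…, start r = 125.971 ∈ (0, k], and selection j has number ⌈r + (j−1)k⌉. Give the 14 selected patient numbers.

126, 549, 971, 1393, 1816, 2238, 2660, 3082, 3505, 3927, 4349, 4772, 5194, 5616

j=1: r + 0k = 125.971 → ⌈·⌉ = 126
j=2: r + 1k = 548.256714… → ⌈·⌉ = 549
j=3: r + 2k = 970.542428… → ⌈·⌉ = 971
j=4: r + 3k = 1392.828142… → ⌈·⌉ = 1393
j=5: r + 4k = 1815.113857… → ⌈·⌉ = 1816
j=6: r + 5k = 2237.399571… → ⌈·⌉ = 2238
j=7: r + 6k = 2659.685285… → ⌈·⌉ = 2660
j=8: r + 7k = 3081.971 → ⌈·⌉ = 3082
j=9: r + 8k = 3504.256714… → ⌈·⌉ = 3505
j=10: r + 9k = 3926.542428… → ⌈·⌉ = 3927
j=11: r + 10k = 4348.828142… → ⌈·⌉ = 4349
j=12: r + 11k = 4771.113857… → ⌈·⌉ = 4772
j=13: r + 12k = 5193.399571… → ⌈·⌉ = 5194
j=14: r + 13k = 5615.685285… → ⌈·⌉ = 5616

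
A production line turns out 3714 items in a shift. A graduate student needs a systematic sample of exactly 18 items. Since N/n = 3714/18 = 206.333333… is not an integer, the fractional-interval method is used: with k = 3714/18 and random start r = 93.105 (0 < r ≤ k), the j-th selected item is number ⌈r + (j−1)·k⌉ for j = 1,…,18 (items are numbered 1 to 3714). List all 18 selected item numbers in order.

94, 300, 506, 713, 919, 1125, 1332, 1538, 1744, 1951, 2157, 2363, 2570, 2776, 2982, 3189, 3395, 3601

j=1: r + 0k = 93.105 → ⌈·⌉ = 94
j=2: r + 1k = 299.438333… → ⌈·⌉ = 300
j=3: r + 2k = 505.771666… → ⌈·⌉ = 506
j=4: r + 3k = 712.105 → ⌈·⌉ = 713
j=5: r + 4k = 918.438333… → ⌈·⌉ = 919
j=6: r + 5k = 1124.771666… → ⌈·⌉ = 1125
j=7: r + 6k = 1331.105 → ⌈·⌉ = 1332
j=8: r + 7k = 1537.438333… → ⌈·⌉ = 1538
j=9: r + 8k = 1743.771666… → ⌈·⌉ = 1744
j=10: r + 9k = 1950.105 → ⌈·⌉ = 1951
j=11: r + 10k = 2156.438333… → ⌈·⌉ = 2157
j=12: r + 11k = 2362.771666… → ⌈·⌉ = 2363
j=13: r + 12k = 2569.105 → ⌈·⌉ = 2570
j=14: r + 13k = 2775.438333… → ⌈·⌉ = 2776
j=15: r + 14k = 2981.771666… → ⌈·⌉ = 2982
j=16: r + 15k = 3188.105 → ⌈·⌉ = 3189
j=17: r + 16k = 3394.438333… → ⌈·⌉ = 3395
j=18: r + 17k = 3600.771666… → ⌈·⌉ = 3601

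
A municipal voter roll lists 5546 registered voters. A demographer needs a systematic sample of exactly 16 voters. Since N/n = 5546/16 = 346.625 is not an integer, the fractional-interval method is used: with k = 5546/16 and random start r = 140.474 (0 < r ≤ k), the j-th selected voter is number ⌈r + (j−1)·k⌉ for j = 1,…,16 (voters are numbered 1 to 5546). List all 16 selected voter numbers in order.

j=1: r + 0k = 140.474 → ⌈·⌉ = 141
j=2: r + 1k = 487.099 → ⌈·⌉ = 488
j=3: r + 2k = 833.724 → ⌈·⌉ = 834
j=4: r + 3k = 1180.349 → ⌈·⌉ = 1181
j=5: r + 4k = 1526.974 → ⌈·⌉ = 1527
j=6: r + 5k = 1873.599 → ⌈·⌉ = 1874
j=7: r + 6k = 2220.224 → ⌈·⌉ = 2221
j=8: r + 7k = 2566.849 → ⌈·⌉ = 2567
j=9: r + 8k = 2913.474 → ⌈·⌉ = 2914
j=10: r + 9k = 3260.099 → ⌈·⌉ = 3261
j=11: r + 10k = 3606.724 → ⌈·⌉ = 3607
j=12: r + 11k = 3953.349 → ⌈·⌉ = 3954
j=13: r + 12k = 4299.974 → ⌈·⌉ = 4300
j=14: r + 13k = 4646.599 → ⌈·⌉ = 4647
j=15: r + 14k = 4993.224 → ⌈·⌉ = 4994
j=16: r + 15k = 5339.849 → ⌈·⌉ = 5340

141, 488, 834, 1181, 1527, 1874, 2221, 2567, 2914, 3261, 3607, 3954, 4300, 4647, 4994, 5340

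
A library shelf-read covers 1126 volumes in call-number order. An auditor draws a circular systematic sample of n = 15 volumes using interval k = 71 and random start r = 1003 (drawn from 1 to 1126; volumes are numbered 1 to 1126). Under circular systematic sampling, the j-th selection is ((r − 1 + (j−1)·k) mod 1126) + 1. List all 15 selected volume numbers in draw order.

1003, 1074, 19, 90, 161, 232, 303, 374, 445, 516, 587, 658, 729, 800, 871

Selection 1: 1003
Selection 2: 1003 + 71 = 1074
Selection 3: 1074 + 71 = 1145 → 1145 − 1126 = 19
Selection 4: 19 + 71 = 90
Selection 5: 90 + 71 = 161
Selection 6: 161 + 71 = 232
Selection 7: 232 + 71 = 303
Selection 8: 303 + 71 = 374
Selection 9: 374 + 71 = 445
Selection 10: 445 + 71 = 516
Selection 11: 516 + 71 = 587
Selection 12: 587 + 71 = 658
Selection 13: 658 + 71 = 729
Selection 14: 729 + 71 = 800
Selection 15: 800 + 71 = 871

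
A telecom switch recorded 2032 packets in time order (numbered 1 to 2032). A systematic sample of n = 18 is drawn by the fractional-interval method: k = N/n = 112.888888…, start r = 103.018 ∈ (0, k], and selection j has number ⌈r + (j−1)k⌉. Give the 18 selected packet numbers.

104, 216, 329, 442, 555, 668, 781, 894, 1007, 1120, 1232, 1345, 1458, 1571, 1684, 1797, 1910, 2023

j=1: r + 0k = 103.018 → ⌈·⌉ = 104
j=2: r + 1k = 215.906888… → ⌈·⌉ = 216
j=3: r + 2k = 328.795777… → ⌈·⌉ = 329
j=4: r + 3k = 441.684666… → ⌈·⌉ = 442
j=5: r + 4k = 554.573555… → ⌈·⌉ = 555
j=6: r + 5k = 667.462444… → ⌈·⌉ = 668
j=7: r + 6k = 780.351333… → ⌈·⌉ = 781
j=8: r + 7k = 893.240222… → ⌈·⌉ = 894
j=9: r + 8k = 1006.129111… → ⌈·⌉ = 1007
j=10: r + 9k = 1119.018 → ⌈·⌉ = 1120
j=11: r + 10k = 1231.906888… → ⌈·⌉ = 1232
j=12: r + 11k = 1344.795777… → ⌈·⌉ = 1345
j=13: r + 12k = 1457.684666… → ⌈·⌉ = 1458
j=14: r + 13k = 1570.573555… → ⌈·⌉ = 1571
j=15: r + 14k = 1683.462444… → ⌈·⌉ = 1684
j=16: r + 15k = 1796.351333… → ⌈·⌉ = 1797
j=17: r + 16k = 1909.240222… → ⌈·⌉ = 1910
j=18: r + 17k = 2022.129111… → ⌈·⌉ = 2023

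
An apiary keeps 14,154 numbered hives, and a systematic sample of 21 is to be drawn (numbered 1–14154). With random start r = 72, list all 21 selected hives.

k = N/n = 14154/21 = 674
hive 1: 72
hive 2: 72 + 674 = 746
hive 3: 746 + 674 = 1420
hive 4: 1420 + 674 = 2094
hive 5: 2094 + 674 = 2768
hive 6: 2768 + 674 = 3442
hive 7: 3442 + 674 = 4116
hive 8: 4116 + 674 = 4790
hive 9: 4790 + 674 = 5464
hive 10: 5464 + 674 = 6138
hive 11: 6138 + 674 = 6812
hive 12: 6812 + 674 = 7486
hive 13: 7486 + 674 = 8160
hive 14: 8160 + 674 = 8834
hive 15: 8834 + 674 = 9508
hive 16: 9508 + 674 = 10182
hive 17: 10182 + 674 = 10856
hive 18: 10856 + 674 = 11530
hive 19: 11530 + 674 = 12204
hive 20: 12204 + 674 = 12878
hive 21: 12878 + 674 = 13552

72, 746, 1420, 2094, 2768, 3442, 4116, 4790, 5464, 6138, 6812, 7486, 8160, 8834, 9508, 10182, 10856, 11530, 12204, 12878, 13552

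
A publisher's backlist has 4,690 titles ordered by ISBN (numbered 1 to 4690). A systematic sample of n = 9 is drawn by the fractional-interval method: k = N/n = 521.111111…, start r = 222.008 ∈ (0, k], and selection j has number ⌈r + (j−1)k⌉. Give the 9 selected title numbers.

223, 744, 1265, 1786, 2307, 2828, 3349, 3870, 4391

j=1: r + 0k = 222.008 → ⌈·⌉ = 223
j=2: r + 1k = 743.119111… → ⌈·⌉ = 744
j=3: r + 2k = 1264.230222… → ⌈·⌉ = 1265
j=4: r + 3k = 1785.341333… → ⌈·⌉ = 1786
j=5: r + 4k = 2306.452444… → ⌈·⌉ = 2307
j=6: r + 5k = 2827.563555… → ⌈·⌉ = 2828
j=7: r + 6k = 3348.674666… → ⌈·⌉ = 3349
j=8: r + 7k = 3869.785777… → ⌈·⌉ = 3870
j=9: r + 8k = 4390.896888… → ⌈·⌉ = 4391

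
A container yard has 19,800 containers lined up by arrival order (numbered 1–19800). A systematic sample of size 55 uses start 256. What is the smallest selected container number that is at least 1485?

1696

k = 19800/55 = 360
Steps past start: ⌈(1485 − 256)/360⌉ = ⌈1229/360⌉ = 4
Selected container: 256 + 4×360 = 1696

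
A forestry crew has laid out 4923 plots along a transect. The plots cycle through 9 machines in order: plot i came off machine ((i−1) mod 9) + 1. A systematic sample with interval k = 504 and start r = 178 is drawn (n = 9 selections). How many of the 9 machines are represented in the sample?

Consecutive selections differ by k = 504, so their machine numbers differ by 504 mod 9 = 0.
gcd(504, 9) = 9, so the sample visits 9/9 = 1 distinct residues mod 9.
Start 178 is machine 7; the machines hit are 7.

1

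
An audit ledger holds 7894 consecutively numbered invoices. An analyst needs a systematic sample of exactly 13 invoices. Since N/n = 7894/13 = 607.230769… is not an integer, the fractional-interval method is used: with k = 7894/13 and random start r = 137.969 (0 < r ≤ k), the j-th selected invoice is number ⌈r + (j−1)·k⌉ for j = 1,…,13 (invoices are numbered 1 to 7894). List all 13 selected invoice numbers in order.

j=1: r + 0k = 137.969 → ⌈·⌉ = 138
j=2: r + 1k = 745.199769… → ⌈·⌉ = 746
j=3: r + 2k = 1352.430538… → ⌈·⌉ = 1353
j=4: r + 3k = 1959.661307… → ⌈·⌉ = 1960
j=5: r + 4k = 2566.892076… → ⌈·⌉ = 2567
j=6: r + 5k = 3174.122846… → ⌈·⌉ = 3175
j=7: r + 6k = 3781.353615… → ⌈·⌉ = 3782
j=8: r + 7k = 4388.584384… → ⌈·⌉ = 4389
j=9: r + 8k = 4995.815153… → ⌈·⌉ = 4996
j=10: r + 9k = 5603.045923… → ⌈·⌉ = 5604
j=11: r + 10k = 6210.276692… → ⌈·⌉ = 6211
j=12: r + 11k = 6817.507461… → ⌈·⌉ = 6818
j=13: r + 12k = 7424.738230… → ⌈·⌉ = 7425

138, 746, 1353, 1960, 2567, 3175, 3782, 4389, 4996, 5604, 6211, 6818, 7425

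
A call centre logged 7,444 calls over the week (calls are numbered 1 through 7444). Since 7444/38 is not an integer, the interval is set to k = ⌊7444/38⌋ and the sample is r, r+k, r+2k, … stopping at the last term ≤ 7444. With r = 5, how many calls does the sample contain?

39

k = ⌊7444/38⌋ = 195
Achieved size = ⌊(7444 − 5)/195⌋ + 1 = ⌊7439/195⌋ + 1 = 38 + 1 = 39
(last selection: 5 + 38×195 = 7415 ≤ 7444; next would be 7610 > 7444)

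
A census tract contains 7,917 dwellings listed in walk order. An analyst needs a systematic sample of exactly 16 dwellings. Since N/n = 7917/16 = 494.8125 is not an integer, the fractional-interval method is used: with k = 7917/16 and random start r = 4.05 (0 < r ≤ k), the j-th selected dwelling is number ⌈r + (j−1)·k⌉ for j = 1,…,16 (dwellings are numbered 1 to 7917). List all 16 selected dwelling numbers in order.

j=1: r + 0k = 4.05 → ⌈·⌉ = 5
j=2: r + 1k = 498.8625 → ⌈·⌉ = 499
j=3: r + 2k = 993.675 → ⌈·⌉ = 994
j=4: r + 3k = 1488.4875 → ⌈·⌉ = 1489
j=5: r + 4k = 1983.3 → ⌈·⌉ = 1984
j=6: r + 5k = 2478.1125 → ⌈·⌉ = 2479
j=7: r + 6k = 2972.925 → ⌈·⌉ = 2973
j=8: r + 7k = 3467.7375 → ⌈·⌉ = 3468
j=9: r + 8k = 3962.55 → ⌈·⌉ = 3963
j=10: r + 9k = 4457.3625 → ⌈·⌉ = 4458
j=11: r + 10k = 4952.175 → ⌈·⌉ = 4953
j=12: r + 11k = 5446.9875 → ⌈·⌉ = 5447
j=13: r + 12k = 5941.8 → ⌈·⌉ = 5942
j=14: r + 13k = 6436.6125 → ⌈·⌉ = 6437
j=15: r + 14k = 6931.425 → ⌈·⌉ = 6932
j=16: r + 15k = 7426.2375 → ⌈·⌉ = 7427

5, 499, 994, 1489, 1984, 2479, 2973, 3468, 3963, 4458, 4953, 5447, 5942, 6437, 6932, 7427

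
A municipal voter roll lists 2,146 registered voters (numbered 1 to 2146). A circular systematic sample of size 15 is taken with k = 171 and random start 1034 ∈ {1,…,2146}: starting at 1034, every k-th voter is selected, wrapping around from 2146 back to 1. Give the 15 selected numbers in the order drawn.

Selection 1: 1034
Selection 2: 1034 + 171 = 1205
Selection 3: 1205 + 171 = 1376
Selection 4: 1376 + 171 = 1547
Selection 5: 1547 + 171 = 1718
Selection 6: 1718 + 171 = 1889
Selection 7: 1889 + 171 = 2060
Selection 8: 2060 + 171 = 2231 → 2231 − 2146 = 85
Selection 9: 85 + 171 = 256
Selection 10: 256 + 171 = 427
Selection 11: 427 + 171 = 598
Selection 12: 598 + 171 = 769
Selection 13: 769 + 171 = 940
Selection 14: 940 + 171 = 1111
Selection 15: 1111 + 171 = 1282

1034, 1205, 1376, 1547, 1718, 1889, 2060, 85, 256, 427, 598, 769, 940, 1111, 1282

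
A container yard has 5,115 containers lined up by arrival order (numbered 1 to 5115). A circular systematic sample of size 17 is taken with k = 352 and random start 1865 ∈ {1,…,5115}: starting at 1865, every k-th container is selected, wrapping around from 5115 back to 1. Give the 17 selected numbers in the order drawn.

Selection 1: 1865
Selection 2: 1865 + 352 = 2217
Selection 3: 2217 + 352 = 2569
Selection 4: 2569 + 352 = 2921
Selection 5: 2921 + 352 = 3273
Selection 6: 3273 + 352 = 3625
Selection 7: 3625 + 352 = 3977
Selection 8: 3977 + 352 = 4329
Selection 9: 4329 + 352 = 4681
Selection 10: 4681 + 352 = 5033
Selection 11: 5033 + 352 = 5385 → 5385 − 5115 = 270
Selection 12: 270 + 352 = 622
Selection 13: 622 + 352 = 974
Selection 14: 974 + 352 = 1326
Selection 15: 1326 + 352 = 1678
Selection 16: 1678 + 352 = 2030
Selection 17: 2030 + 352 = 2382

1865, 2217, 2569, 2921, 3273, 3625, 3977, 4329, 4681, 5033, 270, 622, 974, 1326, 1678, 2030, 2382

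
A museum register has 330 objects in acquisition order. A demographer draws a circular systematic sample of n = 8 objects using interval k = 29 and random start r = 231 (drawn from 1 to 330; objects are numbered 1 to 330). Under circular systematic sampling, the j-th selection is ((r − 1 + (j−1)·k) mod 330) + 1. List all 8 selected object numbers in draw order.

Selection 1: 231
Selection 2: 231 + 29 = 260
Selection 3: 260 + 29 = 289
Selection 4: 289 + 29 = 318
Selection 5: 318 + 29 = 347 → 347 − 330 = 17
Selection 6: 17 + 29 = 46
Selection 7: 46 + 29 = 75
Selection 8: 75 + 29 = 104

231, 260, 289, 318, 17, 46, 75, 104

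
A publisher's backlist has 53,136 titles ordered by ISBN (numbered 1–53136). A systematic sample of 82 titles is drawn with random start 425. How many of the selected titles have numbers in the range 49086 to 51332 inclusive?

k = 53136/82 = 648
First selection ≥ 49086: 425 + ⌈(49086−425)/648⌉·648 = 425 + 76×648 = 49673
Last selection ≤ 51332: 425 + ⌊(51332−425)/648⌋·648 = 425 + 78×648 = 50969
Count = 78 − 76 + 1 = 3

3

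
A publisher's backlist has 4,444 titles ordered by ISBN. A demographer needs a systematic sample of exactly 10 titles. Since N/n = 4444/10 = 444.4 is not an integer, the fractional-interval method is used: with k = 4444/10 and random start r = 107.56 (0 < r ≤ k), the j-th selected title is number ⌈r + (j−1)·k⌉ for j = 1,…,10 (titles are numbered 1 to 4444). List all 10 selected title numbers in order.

108, 552, 997, 1441, 1886, 2330, 2774, 3219, 3663, 4108

j=1: r + 0k = 107.56 → ⌈·⌉ = 108
j=2: r + 1k = 551.96 → ⌈·⌉ = 552
j=3: r + 2k = 996.36 → ⌈·⌉ = 997
j=4: r + 3k = 1440.76 → ⌈·⌉ = 1441
j=5: r + 4k = 1885.16 → ⌈·⌉ = 1886
j=6: r + 5k = 2329.56 → ⌈·⌉ = 2330
j=7: r + 6k = 2773.96 → ⌈·⌉ = 2774
j=8: r + 7k = 3218.36 → ⌈·⌉ = 3219
j=9: r + 8k = 3662.76 → ⌈·⌉ = 3663
j=10: r + 9k = 4107.16 → ⌈·⌉ = 4108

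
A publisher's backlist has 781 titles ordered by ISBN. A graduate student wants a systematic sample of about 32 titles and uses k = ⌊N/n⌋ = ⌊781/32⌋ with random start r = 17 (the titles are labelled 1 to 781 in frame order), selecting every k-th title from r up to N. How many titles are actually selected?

k = ⌊781/32⌋ = 24
Achieved size = ⌊(781 − 17)/24⌋ + 1 = ⌊764/24⌋ + 1 = 31 + 1 = 32
(last selection: 17 + 31×24 = 761 ≤ 781; next would be 785 > 781)

32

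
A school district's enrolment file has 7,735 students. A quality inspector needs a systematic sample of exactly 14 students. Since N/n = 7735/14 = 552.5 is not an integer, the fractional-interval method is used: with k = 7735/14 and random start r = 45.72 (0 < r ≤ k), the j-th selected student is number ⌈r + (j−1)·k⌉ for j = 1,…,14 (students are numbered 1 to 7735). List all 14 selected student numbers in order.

j=1: r + 0k = 45.72 → ⌈·⌉ = 46
j=2: r + 1k = 598.22 → ⌈·⌉ = 599
j=3: r + 2k = 1150.72 → ⌈·⌉ = 1151
j=4: r + 3k = 1703.22 → ⌈·⌉ = 1704
j=5: r + 4k = 2255.72 → ⌈·⌉ = 2256
j=6: r + 5k = 2808.22 → ⌈·⌉ = 2809
j=7: r + 6k = 3360.72 → ⌈·⌉ = 3361
j=8: r + 7k = 3913.22 → ⌈·⌉ = 3914
j=9: r + 8k = 4465.72 → ⌈·⌉ = 4466
j=10: r + 9k = 5018.22 → ⌈·⌉ = 5019
j=11: r + 10k = 5570.72 → ⌈·⌉ = 5571
j=12: r + 11k = 6123.22 → ⌈·⌉ = 6124
j=13: r + 12k = 6675.72 → ⌈·⌉ = 6676
j=14: r + 13k = 7228.22 → ⌈·⌉ = 7229

46, 599, 1151, 1704, 2256, 2809, 3361, 3914, 4466, 5019, 5571, 6124, 6676, 7229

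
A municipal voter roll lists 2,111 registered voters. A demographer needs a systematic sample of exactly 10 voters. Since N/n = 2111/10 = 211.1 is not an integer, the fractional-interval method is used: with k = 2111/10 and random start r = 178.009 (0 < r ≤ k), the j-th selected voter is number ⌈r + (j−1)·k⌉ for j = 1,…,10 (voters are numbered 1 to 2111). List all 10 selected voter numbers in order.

j=1: r + 0k = 178.009 → ⌈·⌉ = 179
j=2: r + 1k = 389.109 → ⌈·⌉ = 390
j=3: r + 2k = 600.209 → ⌈·⌉ = 601
j=4: r + 3k = 811.309 → ⌈·⌉ = 812
j=5: r + 4k = 1022.409 → ⌈·⌉ = 1023
j=6: r + 5k = 1233.509 → ⌈·⌉ = 1234
j=7: r + 6k = 1444.609 → ⌈·⌉ = 1445
j=8: r + 7k = 1655.709 → ⌈·⌉ = 1656
j=9: r + 8k = 1866.809 → ⌈·⌉ = 1867
j=10: r + 9k = 2077.909 → ⌈·⌉ = 2078

179, 390, 601, 812, 1023, 1234, 1445, 1656, 1867, 2078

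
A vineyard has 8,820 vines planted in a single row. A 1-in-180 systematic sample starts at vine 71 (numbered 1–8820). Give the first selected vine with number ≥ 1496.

1511

k = 180
Steps past start: ⌈(1496 − 71)/180⌉ = ⌈1425/180⌉ = 8
Selected vine: 71 + 8×180 = 1511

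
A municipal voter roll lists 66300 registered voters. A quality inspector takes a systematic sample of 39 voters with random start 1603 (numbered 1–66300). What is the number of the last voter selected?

k = 66300/39 = 1700
39th selection = r + (39−1)·k = 1603 + 38×1700 = 1603 + 64600 = 66203

66203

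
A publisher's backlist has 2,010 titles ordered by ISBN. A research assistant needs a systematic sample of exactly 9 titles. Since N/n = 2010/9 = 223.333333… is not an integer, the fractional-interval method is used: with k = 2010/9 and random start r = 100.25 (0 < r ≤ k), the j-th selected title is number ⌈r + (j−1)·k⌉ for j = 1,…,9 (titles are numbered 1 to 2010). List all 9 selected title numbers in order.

j=1: r + 0k = 100.25 → ⌈·⌉ = 101
j=2: r + 1k = 323.583333… → ⌈·⌉ = 324
j=3: r + 2k = 546.916666… → ⌈·⌉ = 547
j=4: r + 3k = 770.25 → ⌈·⌉ = 771
j=5: r + 4k = 993.583333… → ⌈·⌉ = 994
j=6: r + 5k = 1216.916666… → ⌈·⌉ = 1217
j=7: r + 6k = 1440.25 → ⌈·⌉ = 1441
j=8: r + 7k = 1663.583333… → ⌈·⌉ = 1664
j=9: r + 8k = 1886.916666… → ⌈·⌉ = 1887

101, 324, 547, 771, 994, 1217, 1441, 1664, 1887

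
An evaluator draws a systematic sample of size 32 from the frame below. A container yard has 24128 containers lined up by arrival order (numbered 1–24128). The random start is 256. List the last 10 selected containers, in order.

k = N/n = 24128/32 = 754
23rd selection = 256 + 22×754 = 16844
24th: 16844 + 754 = 17598
25th: 17598 + 754 = 18352
26th: 18352 + 754 = 19106
27th: 19106 + 754 = 19860
28th: 19860 + 754 = 20614
29th: 20614 + 754 = 21368
30th: 21368 + 754 = 22122
31st: 22122 + 754 = 22876
32nd: 22876 + 754 = 23630

16844, 17598, 18352, 19106, 19860, 20614, 21368, 22122, 22876, 23630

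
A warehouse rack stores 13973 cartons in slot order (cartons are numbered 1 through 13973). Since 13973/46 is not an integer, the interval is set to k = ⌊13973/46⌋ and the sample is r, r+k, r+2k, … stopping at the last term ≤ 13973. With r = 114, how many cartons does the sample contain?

k = ⌊13973/46⌋ = 303
Achieved size = ⌊(13973 − 114)/303⌋ + 1 = ⌊13859/303⌋ + 1 = 45 + 1 = 46
(last selection: 114 + 45×303 = 13749 ≤ 13973; next would be 14052 > 13973)

46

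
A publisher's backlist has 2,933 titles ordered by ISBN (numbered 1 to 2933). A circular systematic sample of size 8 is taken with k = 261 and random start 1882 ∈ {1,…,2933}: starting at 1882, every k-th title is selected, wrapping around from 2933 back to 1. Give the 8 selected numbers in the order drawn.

1882, 2143, 2404, 2665, 2926, 254, 515, 776

Selection 1: 1882
Selection 2: 1882 + 261 = 2143
Selection 3: 2143 + 261 = 2404
Selection 4: 2404 + 261 = 2665
Selection 5: 2665 + 261 = 2926
Selection 6: 2926 + 261 = 3187 → 3187 − 2933 = 254
Selection 7: 254 + 261 = 515
Selection 8: 515 + 261 = 776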